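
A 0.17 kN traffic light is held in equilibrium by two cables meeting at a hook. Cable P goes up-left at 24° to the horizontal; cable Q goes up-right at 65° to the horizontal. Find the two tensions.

ΣF_x = 0: −T_P·cos24° + T_Q·cos65° = 0 → T_Q = 2.16163·T_P.
ΣF_y = 0: T_P·sin24° + T_Q·sin65° = 0.17.
Substitute: T_P·(0.406737 + 2.16163·0.906308) = 0.17 → T_P = 0.0718561 ≈ 0.07186 kN.
Then T_Q = 2.16163 × 0.0718561 = 0.1553 kN.

T_P = 0.07186 kN, T_Q = 0.1553 kN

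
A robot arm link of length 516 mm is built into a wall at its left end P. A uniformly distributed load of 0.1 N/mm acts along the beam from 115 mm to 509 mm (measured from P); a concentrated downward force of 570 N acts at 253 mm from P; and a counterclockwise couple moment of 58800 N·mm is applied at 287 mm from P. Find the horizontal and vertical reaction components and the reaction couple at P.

P_x = 0, P_y = 609.4 N, M_P = 97700 N·mm

Resultant of the distributed load: 0.1 × 394 = 39.4 N at 312 mm from P.
ΣF_x = 0: P_x = 0.
ΣF_y = 0: P_y − 0.1·394 − 570 = 0 → P_y = 609.4 N.
ΣM about P: M_P − (0.1·394)·312 − 570·253 + 58800 = 0 → M_P = 97700 N·mm.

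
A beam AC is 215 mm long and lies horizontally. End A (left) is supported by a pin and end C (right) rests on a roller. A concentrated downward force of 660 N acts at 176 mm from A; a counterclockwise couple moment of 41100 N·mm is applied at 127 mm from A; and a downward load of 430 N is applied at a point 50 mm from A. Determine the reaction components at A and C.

A_x = 0, A_y = 640.9 N, C_y = 449.1 N

Taking moments about A: C_y·215 − 660·176 + 41100 − 430·50 = 0 → C_y = 96560/215 = 449.116 ≈ 449.1 N.
ΣF_y = 0: A_y + 449.116 − 660 − 430 = 0 → A_y = 640.9 N.
ΣF_x = 0: no horizontal applied forces, so A_x = 0.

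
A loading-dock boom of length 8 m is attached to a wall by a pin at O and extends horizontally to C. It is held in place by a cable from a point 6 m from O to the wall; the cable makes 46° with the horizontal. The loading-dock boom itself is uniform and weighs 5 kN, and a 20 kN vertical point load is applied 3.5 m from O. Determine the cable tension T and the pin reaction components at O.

ΣM about O: T·sin46°·6 − 5·4 − 20·3.5 = 0 → T = 90/(6·0.71934) = 20.8524 ≈ 20.85 kN.
ΣF_x = 0: O_x − T·cos46° = 0 → O_x = 20.8524 × 0.694658 = 14.49 kN.
ΣF_y = 0: O_y + T·sin46° − 5 − 20 = 0 → O_y = 25 − 20.8524 × 0.71934 = 10.00 kN.

T = 20.85 kN, O_x = 14.49 kN, O_y = 10.00 kN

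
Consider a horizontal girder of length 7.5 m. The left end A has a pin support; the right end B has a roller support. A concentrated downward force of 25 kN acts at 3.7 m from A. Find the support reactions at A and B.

A_x = 0, A_y = 12.67 kN, B_y = 12.33 kN

Moments about A: B_y·7.5 − 25·3.7 = 0 → B_y = 92.5/7.5 = 12.3333 ≈ 12.33 kN.
ΣF_y = 0: A_y + 12.3333 − 25 = 0 → A_y = 12.67 kN.
ΣF_x = 0: no horizontal applied forces, so A_x = 0.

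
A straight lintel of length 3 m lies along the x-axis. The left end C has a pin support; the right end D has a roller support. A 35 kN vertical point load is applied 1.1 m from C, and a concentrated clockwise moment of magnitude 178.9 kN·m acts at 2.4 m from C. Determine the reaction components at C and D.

C_x = 0, C_y = -37.47 kN, D_y = 72.47 kN

Taking moments about C: D_y·3 − 35·1.1 − 178.9 = 0 → D_y = 217.4/3 = 72.4667 ≈ 72.47 kN.
ΣF_y = 0: C_y + 72.4667 − 35 = 0 → C_y = -37.47 kN.
ΣF_x = 0: no horizontal applied forces, so C_x = 0.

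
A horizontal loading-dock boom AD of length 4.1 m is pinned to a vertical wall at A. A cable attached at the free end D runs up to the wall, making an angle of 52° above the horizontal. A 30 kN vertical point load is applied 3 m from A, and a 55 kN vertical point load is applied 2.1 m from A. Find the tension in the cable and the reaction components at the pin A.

T = 63.61 kN, A_x = 39.16 kN, A_y = 34.88 kN

ΣM about A: T·sin52°·4.1 − 30·3 − 55·2.1 = 0 → T = 205.5/(4.1·0.788011) = 63.6056 ≈ 63.61 kN.
ΣF_x = 0: A_x − T·cos52° = 0 → A_x = 63.6056 × 0.615661 = 39.16 kN.
ΣF_y = 0: A_y + T·sin52° − 30 − 55 = 0 → A_y = 85 − 63.6056 × 0.788011 = 34.88 kN.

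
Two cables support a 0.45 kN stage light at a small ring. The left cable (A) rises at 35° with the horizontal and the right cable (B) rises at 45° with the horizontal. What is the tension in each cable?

T_A = 0.3231 kN, T_B = 0.3743 kN

ΣF_x = 0: −T_A·cos35° + T_B·cos45° = 0 → T_B = 1.15846·T_A.
ΣF_y = 0: T_A·sin35° + T_B·sin45° = 0.45.
Substitute: T_A·(0.573576 + 1.15846·0.707107) = 0.45 → T_A = 0.323106 ≈ 0.3231 kN.
Then T_B = 1.15846 × 0.323106 = 0.3743 kN.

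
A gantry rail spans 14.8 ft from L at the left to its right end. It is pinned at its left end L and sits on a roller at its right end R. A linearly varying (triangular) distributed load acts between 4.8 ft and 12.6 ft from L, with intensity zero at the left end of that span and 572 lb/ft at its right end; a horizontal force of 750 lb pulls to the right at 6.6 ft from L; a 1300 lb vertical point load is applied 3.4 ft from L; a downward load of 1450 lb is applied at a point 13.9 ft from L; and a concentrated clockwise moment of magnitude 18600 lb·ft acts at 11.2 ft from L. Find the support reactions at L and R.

L_x = -750.0 lb, L_y = 556.3 lb, R_y = 4425 lb

Resultant of the triangular load: ½ × 572 × 7.8 = 2230.8 lb, acting at 10 ft from L (one-third of the span from the peak).
ΣM about L: R_y·14.8 − (½·572·7.8)·10 − 1300·3.4 − 1450·13.9 − 18600 = 0 → R_y = 65483/14.8 = 4424.53 ≈ 4425 lb.
ΣF_y = 0: L_y + 4424.53 − ½·572·7.8 − 1300 − 1450 = 0 → L_y = 556.3 lb.
ΣF_x = 0: L_x + 750 = 0 → L_x = -750.0 lb.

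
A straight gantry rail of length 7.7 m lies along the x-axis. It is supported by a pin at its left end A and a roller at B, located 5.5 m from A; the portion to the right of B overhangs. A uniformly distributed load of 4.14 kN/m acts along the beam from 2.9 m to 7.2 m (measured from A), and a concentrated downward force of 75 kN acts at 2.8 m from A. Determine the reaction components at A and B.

A_x = 0, A_y = 38.27 kN, B_y = 54.53 kN

Resultant of the distributed load: 4.14 × 4.3 = 17.802 kN at 5.05 m from A.
ΣM about A: B_y·5.5 − (4.14·4.3)·5.05 − 75·2.8 = 0 → B_y = 299.9001/5.5 = 54.5273 ≈ 54.53 kN.
ΣF_y = 0: A_y + 54.5273 − 4.14·4.3 − 75 = 0 → A_y = 38.27 kN.
ΣF_x = 0: no horizontal applied forces, so A_x = 0.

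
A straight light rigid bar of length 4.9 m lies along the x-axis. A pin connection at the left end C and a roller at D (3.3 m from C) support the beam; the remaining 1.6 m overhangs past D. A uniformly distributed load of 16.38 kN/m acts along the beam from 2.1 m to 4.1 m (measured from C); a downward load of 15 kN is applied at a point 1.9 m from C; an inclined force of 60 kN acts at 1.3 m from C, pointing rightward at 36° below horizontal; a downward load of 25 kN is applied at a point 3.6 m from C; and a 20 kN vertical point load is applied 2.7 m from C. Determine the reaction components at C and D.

Resultant of the distributed load: 16.38 × 2 = 32.76 kN at 3.1 m from C.
ΣM about C: D_y·3.3 − (16.38·2)·3.1 − 15·1.9 − 60·sin36°·1.3 − 25·3.6 − 20·2.7 = 0 → D_y = 319.903/3.3 = 96.9403 ≈ 96.94 kN.
ΣF_y = 0: C_y + 96.9403 − 16.38·2 − 15 − 60·sin36° − 25 − 20 = 0 → C_y = 31.09 kN.
ΣF_x = 0: C_x + 60·cos36° = 0 → C_x = -48.54 kN.

C_x = -48.54 kN, C_y = 31.09 kN, D_y = 96.94 kN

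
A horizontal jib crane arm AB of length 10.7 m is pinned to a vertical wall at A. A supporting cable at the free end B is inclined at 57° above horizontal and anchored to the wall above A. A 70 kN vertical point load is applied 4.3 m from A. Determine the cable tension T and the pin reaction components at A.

T = 33.54 kN, A_x = 18.27 kN, A_y = 41.87 kN

ΣM about A: T·sin57°·10.7 − 70·4.3 = 0 → T = 301/(10.7·0.838671) = 33.5422 ≈ 33.54 kN.
ΣF_x = 0: A_x − T·cos57° = 0 → A_x = 33.5422 × 0.544639 = 18.27 kN.
ΣF_y = 0: A_y + T·sin57° − 70 = 0 → A_y = 70 − 33.5422 × 0.838671 = 41.87 kN.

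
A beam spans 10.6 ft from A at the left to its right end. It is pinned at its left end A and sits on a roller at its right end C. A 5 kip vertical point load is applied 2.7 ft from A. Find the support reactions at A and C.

ΣM about A: C_y·10.6 − 5·2.7 = 0 → C_y = 13.5/10.6 = 1.27358 ≈ 1.274 kip.
ΣF_y = 0: A_y + 1.27358 − 5 = 0 → A_y = 3.726 kip.
ΣF_x = 0: no horizontal applied forces, so A_x = 0.

A_x = 0, A_y = 3.726 kip, C_y = 1.274 kip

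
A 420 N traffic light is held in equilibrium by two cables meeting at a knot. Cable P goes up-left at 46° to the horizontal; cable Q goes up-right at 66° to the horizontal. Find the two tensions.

T_P = 184.2 N, T_Q = 314.7 N

ΣF_x = 0: −T_P·cos46° + T_Q·cos66° = 0 → T_Q = 1.70788·T_P.
ΣF_y = 0: T_P·sin46° + T_Q·sin66° = 420.
Substitute: T_P·(0.71934 + 1.70788·0.913545) = 420 → T_P = 184.246 ≈ 184.2 N.
Then T_Q = 1.70788 × 184.246 = 314.7 N.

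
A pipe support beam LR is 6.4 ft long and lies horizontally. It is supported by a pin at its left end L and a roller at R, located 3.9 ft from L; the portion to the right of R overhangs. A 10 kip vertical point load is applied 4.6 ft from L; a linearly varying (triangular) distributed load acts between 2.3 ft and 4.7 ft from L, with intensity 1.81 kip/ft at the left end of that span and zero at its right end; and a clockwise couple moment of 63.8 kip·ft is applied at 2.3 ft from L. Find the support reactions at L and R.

L_x = 0, L_y = -17.71 kip, R_y = 29.88 kip

Resultant of the triangular load: ½ × 1.81 × 2.4 = 2.172 kip, acting at 3.1 ft from L (one-third of the span from the peak).
Taking moments about L: R_y·3.9 − 10·4.6 − (½·1.81·2.4)·3.1 − 63.8 = 0 → R_y = 116.5332/3.9 = 29.8803 ≈ 29.88 kip.
ΣF_y = 0: L_y + 29.8803 − 10 − ½·1.81·2.4 = 0 → L_y = -17.71 kip.
ΣF_x = 0: no horizontal applied forces, so L_x = 0.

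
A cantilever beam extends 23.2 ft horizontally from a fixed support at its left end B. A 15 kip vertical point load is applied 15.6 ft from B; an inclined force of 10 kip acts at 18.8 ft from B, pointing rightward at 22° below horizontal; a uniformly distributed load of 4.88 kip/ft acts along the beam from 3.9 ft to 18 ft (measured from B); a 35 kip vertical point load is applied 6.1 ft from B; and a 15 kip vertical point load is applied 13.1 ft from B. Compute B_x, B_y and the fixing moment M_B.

B_x = -9.272 kip, B_y = 137.6 kip, M_B = 1468 kip·ft

Resultant of the distributed load: 4.88 × 14.1 = 68.808 kip at 10.95 ft from B.
ΣF_x = 0: B_x + 10·cos22° = 0 → B_x = -9.272 kip.
ΣF_y = 0: B_y − 15 − 10·sin22° − 4.88·14.1 − 35 − 15 = 0 → B_y = 137.6 kip.
ΣM about B: M_B − 15·15.6 − 10·sin22°·18.8 − (4.88·14.1)·10.95 − 35·6.1 − 15·13.1 = 0 → M_B = 1468 kip·ft.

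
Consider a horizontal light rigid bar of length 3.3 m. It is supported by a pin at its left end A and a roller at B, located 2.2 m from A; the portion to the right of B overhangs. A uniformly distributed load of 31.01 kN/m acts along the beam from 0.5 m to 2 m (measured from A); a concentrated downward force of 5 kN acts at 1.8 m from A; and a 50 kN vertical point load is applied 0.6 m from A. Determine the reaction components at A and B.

A_x = 0, A_y = 57.36 kN, B_y = 44.16 kN

Resultant of the distributed load: 31.01 × 1.5 = 46.515 kN at 1.25 m from A.
Taking moments about A: B_y·2.2 − (31.01·1.5)·1.25 − 5·1.8 − 50·0.6 = 0 → B_y = 97.14375/2.2 = 44.1562 ≈ 44.16 kN.
ΣF_y = 0: A_y + 44.1562 − 31.01·1.5 − 5 − 50 = 0 → A_y = 57.36 kN.
ΣF_x = 0: no horizontal applied forces, so A_x = 0.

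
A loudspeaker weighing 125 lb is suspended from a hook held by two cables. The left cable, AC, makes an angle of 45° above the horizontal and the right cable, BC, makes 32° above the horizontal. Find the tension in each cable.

T_AC = 108.8 lb, T_BC = 90.71 lb

ΣF_x = 0: −T_AC·cos45° + T_BC·cos32° = 0 → T_BC = 0.833805·T_AC.
ΣF_y = 0: T_AC·sin45° + T_BC·sin32° = 125.
Substitute: T_AC·(0.707107 + 0.833805·0.529919) = 125 → T_AC = 108.794 ≈ 108.8 lb.
Then T_BC = 0.833805 × 108.794 = 90.71 lb.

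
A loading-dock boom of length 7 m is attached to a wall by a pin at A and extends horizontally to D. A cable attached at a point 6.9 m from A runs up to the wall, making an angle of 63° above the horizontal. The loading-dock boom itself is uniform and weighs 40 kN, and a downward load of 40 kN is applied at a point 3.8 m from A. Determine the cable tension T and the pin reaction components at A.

T = 47.50 kN, A_x = 21.56 kN, A_y = 37.68 kN

ΣM about A: T·sin63°·6.9 − 40·3.5 − 40·3.8 = 0 → T = 292/(6.9·0.891007) = 47.4955 ≈ 47.50 kN.
ΣF_x = 0: A_x − T·cos63° = 0 → A_x = 47.4955 × 0.45399 = 21.56 kN.
ΣF_y = 0: A_y + T·sin63° − 40 − 40 = 0 → A_y = 80 − 47.4955 × 0.891007 = 37.68 kN.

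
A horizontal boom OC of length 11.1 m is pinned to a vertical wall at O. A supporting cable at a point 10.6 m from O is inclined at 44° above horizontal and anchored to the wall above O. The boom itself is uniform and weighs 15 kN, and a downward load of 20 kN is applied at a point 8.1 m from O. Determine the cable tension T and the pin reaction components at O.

T = 33.31 kN, O_x = 23.96 kN, O_y = 11.86 kN

ΣM about O: T·sin44°·10.6 − 15·5.55 − 20·8.1 = 0 → T = 245.25/(10.6·0.694658) = 33.3067 ≈ 33.31 kN.
ΣF_x = 0: O_x − T·cos44° = 0 → O_x = 33.3067 × 0.71934 = 23.96 kN.
ΣF_y = 0: O_y + T·sin44° − 15 − 20 = 0 → O_y = 35 − 33.3067 × 0.694658 = 11.86 kN.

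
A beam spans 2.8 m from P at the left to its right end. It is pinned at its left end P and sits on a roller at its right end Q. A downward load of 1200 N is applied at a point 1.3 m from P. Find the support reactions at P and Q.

ΣM about P: Q_y·2.8 − 1200·1.3 = 0 → Q_y = 1560/2.8 = 557.143 ≈ 557.1 N.
ΣF_y = 0: P_y + 557.143 − 1200 = 0 → P_y = 642.9 N.
ΣF_x = 0: no horizontal applied forces, so P_x = 0.

P_x = 0, P_y = 642.9 N, Q_y = 557.1 N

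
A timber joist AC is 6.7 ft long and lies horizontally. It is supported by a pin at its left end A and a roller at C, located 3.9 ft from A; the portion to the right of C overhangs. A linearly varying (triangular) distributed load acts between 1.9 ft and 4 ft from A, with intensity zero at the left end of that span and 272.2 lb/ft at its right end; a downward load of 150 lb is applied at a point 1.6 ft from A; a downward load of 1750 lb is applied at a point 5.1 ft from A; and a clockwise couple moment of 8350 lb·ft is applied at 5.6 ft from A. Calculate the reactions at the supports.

Resultant of the triangular load: ½ × 272.2 × 2.1 = 285.81 lb, acting at 3.3 ft from A (one-third of the span from the peak).
ΣM about A: C_y·3.9 − (½·272.2·2.1)·3.3 − 150·1.6 − 1750·5.1 − 8350 = 0 → C_y = 18458.173/3.9 = 4732.86 ≈ 4733 lb.
ΣF_y = 0: A_y + 4732.86 − ½·272.2·2.1 − 150 − 1750 = 0 → A_y = -2547 lb.
ΣF_x = 0: no horizontal applied forces, so A_x = 0.

A_x = 0, A_y = -2547 lb, C_y = 4733 lb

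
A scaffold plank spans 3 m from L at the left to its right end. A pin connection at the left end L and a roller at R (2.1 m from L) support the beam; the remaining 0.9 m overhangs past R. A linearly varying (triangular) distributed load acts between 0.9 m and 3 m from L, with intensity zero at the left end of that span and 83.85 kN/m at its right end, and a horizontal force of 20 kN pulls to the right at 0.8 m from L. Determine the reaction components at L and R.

Resultant of the triangular load: ½ × 83.85 × 2.1 = 88.0425 kN, acting at 2.3 m from L (one-third of the span from the peak).
Taking moments about L: R_y·2.1 − (½·83.85·2.1)·2.3 = 0 → R_y = 202.49775/2.1 = 96.4275 ≈ 96.43 kN.
ΣF_y = 0: L_y + 96.4275 − ½·83.85·2.1 = 0 → L_y = -8.385 kN.
ΣF_x = 0: L_x + 20 = 0 → L_x = -20.00 kN.

L_x = -20.00 kN, L_y = -8.385 kN, R_y = 96.43 kN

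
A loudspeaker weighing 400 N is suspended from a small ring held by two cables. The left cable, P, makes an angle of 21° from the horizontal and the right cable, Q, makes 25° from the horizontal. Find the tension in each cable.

T_P = 504.0 N, T_Q = 519.1 N

ΣF_x = 0: −T_P·cos21° + T_Q·cos25° = 0 → T_Q = 1.03009·T_P.
ΣF_y = 0: T_P·sin21° + T_Q·sin25° = 400.
Substitute: T_P·(0.358368 + 1.03009·0.422618) = 400 → T_P = 503.967 ≈ 504.0 N.
Then T_Q = 1.03009 × 503.967 = 519.1 N.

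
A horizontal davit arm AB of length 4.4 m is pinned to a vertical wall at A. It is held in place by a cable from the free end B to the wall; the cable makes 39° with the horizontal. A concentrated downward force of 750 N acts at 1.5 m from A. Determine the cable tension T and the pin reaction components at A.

T = 406.3 N, A_x = 315.7 N, A_y = 494.3 N

ΣM about A: T·sin39°·4.4 − 750·1.5 = 0 → T = 1125/(4.4·0.62932) = 406.283 ≈ 406.3 N.
ΣF_x = 0: A_x − T·cos39° = 0 → A_x = 406.283 × 0.777146 = 315.7 N.
ΣF_y = 0: A_y + T·sin39° − 750 = 0 → A_y = 750 − 406.283 × 0.62932 = 494.3 N.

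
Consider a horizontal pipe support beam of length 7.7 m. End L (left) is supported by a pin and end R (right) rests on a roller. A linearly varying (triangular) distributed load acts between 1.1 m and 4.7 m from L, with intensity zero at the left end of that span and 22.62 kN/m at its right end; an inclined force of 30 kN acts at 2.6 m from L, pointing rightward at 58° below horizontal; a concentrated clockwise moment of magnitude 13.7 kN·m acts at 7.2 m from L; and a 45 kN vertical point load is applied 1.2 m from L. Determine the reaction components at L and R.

L_x = -15.90 kN, L_y = 75.27 kN, R_y = 35.89 kN

Resultant of the triangular load: ½ × 22.62 × 3.6 = 40.716 kN, acting at 3.5 m from L (one-third of the span from the peak).
ΣM about L: R_y·7.7 − (½·22.62·3.6)·3.5 − 30·sin58°·2.6 − 13.7 − 45·1.2 = 0 → R_y = 276.354/7.7 = 35.8901 ≈ 35.89 kN.
ΣF_y = 0: L_y + 35.8901 − ½·22.62·3.6 − 30·sin58° − 45 = 0 → L_y = 75.27 kN.
ΣF_x = 0: L_x + 30·cos58° = 0 → L_x = -15.90 kN.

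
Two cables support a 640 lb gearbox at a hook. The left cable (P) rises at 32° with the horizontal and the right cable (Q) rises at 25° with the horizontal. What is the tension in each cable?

T_P = 691.6 lb, T_Q = 647.2 lb

ΣF_x = 0: −T_P·cos32° + T_Q·cos25° = 0 → T_Q = 0.935718·T_P.
ΣF_y = 0: T_P·sin32° + T_Q·sin25° = 640.
Substitute: T_P·(0.529919 + 0.935718·0.422618) = 640 → T_P = 691.615 ≈ 691.6 lb.
Then T_Q = 0.935718 × 691.615 = 647.2 lb.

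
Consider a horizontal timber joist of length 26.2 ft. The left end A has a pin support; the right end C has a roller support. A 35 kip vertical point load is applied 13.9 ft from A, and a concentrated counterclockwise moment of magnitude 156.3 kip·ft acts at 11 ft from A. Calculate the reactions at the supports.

ΣM about A: C_y·26.2 − 35·13.9 + 156.3 = 0 → C_y = 330.2/26.2 = 12.6031 ≈ 12.60 kip.
ΣF_y = 0: A_y + 12.6031 − 35 = 0 → A_y = 22.40 kip.
ΣF_x = 0: no horizontal applied forces, so A_x = 0.

A_x = 0, A_y = 22.40 kip, C_y = 12.60 kip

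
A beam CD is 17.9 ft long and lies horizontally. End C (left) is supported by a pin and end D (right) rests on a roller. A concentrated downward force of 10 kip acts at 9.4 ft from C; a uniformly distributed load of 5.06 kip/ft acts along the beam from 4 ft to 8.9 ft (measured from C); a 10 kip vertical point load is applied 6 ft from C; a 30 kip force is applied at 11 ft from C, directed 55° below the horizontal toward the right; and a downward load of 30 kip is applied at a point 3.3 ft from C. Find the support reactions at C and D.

Resultant of the distributed load: 5.06 × 4.9 = 24.794 kip at 6.45 ft from C.
ΣM about C: D_y·17.9 − 10·9.4 − (5.06·4.9)·6.45 − 10·6 − 30·sin55°·11 − 30·3.3 = 0 → D_y = 683.241/17.9 = 38.1699 ≈ 38.17 kip.
ΣF_y = 0: C_y + 38.1699 − 10 − 5.06·4.9 − 10 − 30·sin55° − 30 = 0 → C_y = 61.20 kip.
ΣF_x = 0: C_x + 30·cos55° = 0 → C_x = -17.21 kip.

C_x = -17.21 kip, C_y = 61.20 kip, D_y = 38.17 kip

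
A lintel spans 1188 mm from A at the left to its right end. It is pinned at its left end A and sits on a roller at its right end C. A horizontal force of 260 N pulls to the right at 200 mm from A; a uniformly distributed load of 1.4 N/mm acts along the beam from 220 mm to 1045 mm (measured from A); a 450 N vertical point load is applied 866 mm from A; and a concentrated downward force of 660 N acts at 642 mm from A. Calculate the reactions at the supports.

A_x = -260.0 N, A_y = 965.4 N, C_y = 1300 N

Resultant of the distributed load: 1.4 × 825 = 1155 N at 632.5 mm from A.
Moments about A: C_y·1188 − (1.4·825)·632.5 − 450·866 − 660·642 = 0 → C_y = 1543957.5/1188 = 1299.63 ≈ 1300 N.
ΣF_y = 0: A_y + 1299.63 − 1.4·825 − 450 − 660 = 0 → A_y = 965.4 N.
ΣF_x = 0: A_x + 260 = 0 → A_x = -260.0 N.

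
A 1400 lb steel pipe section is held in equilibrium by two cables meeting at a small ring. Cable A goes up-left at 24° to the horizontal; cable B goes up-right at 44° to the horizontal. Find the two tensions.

ΣF_x = 0: −T_A·cos24° + T_B·cos44° = 0 → T_B = 1.26998·T_A.
ΣF_y = 0: T_A·sin24° + T_B·sin44° = 1400.
Substitute: T_A·(0.406737 + 1.26998·0.694658) = 1400 → T_A = 1086.16 ≈ 1086 lb.
Then T_B = 1.26998 × 1086.16 = 1379 lb.

T_A = 1086 lb, T_B = 1379 lb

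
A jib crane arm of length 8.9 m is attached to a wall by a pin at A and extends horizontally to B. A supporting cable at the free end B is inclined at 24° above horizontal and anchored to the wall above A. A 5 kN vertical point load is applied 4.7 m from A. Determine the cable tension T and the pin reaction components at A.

ΣM about A: T·sin24°·8.9 − 5·4.7 = 0 → T = 23.5/(8.9·0.406737) = 6.49179 ≈ 6.492 kN.
ΣF_x = 0: A_x − T·cos24° = 0 → A_x = 6.49179 × 0.913545 = 5.931 kN.
ΣF_y = 0: A_y + T·sin24° − 5 = 0 → A_y = 5 − 6.49179 × 0.406737 = 2.360 kN.

T = 6.492 kN, A_x = 5.931 kN, A_y = 2.360 kN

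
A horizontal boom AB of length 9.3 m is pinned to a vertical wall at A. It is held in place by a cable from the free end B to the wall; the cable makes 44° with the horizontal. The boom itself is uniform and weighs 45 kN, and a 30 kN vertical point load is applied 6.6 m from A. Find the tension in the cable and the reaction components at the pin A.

T = 63.04 kN, A_x = 45.35 kN, A_y = 31.21 kN

ΣM about A: T·sin44°·9.3 − 45·4.65 − 30·6.6 = 0 → T = 407.25/(9.3·0.694658) = 63.0387 ≈ 63.04 kN.
ΣF_x = 0: A_x − T·cos44° = 0 → A_x = 63.0387 × 0.71934 = 45.35 kN.
ΣF_y = 0: A_y + T·sin44° − 45 − 30 = 0 → A_y = 75 − 63.0387 × 0.694658 = 31.21 kN.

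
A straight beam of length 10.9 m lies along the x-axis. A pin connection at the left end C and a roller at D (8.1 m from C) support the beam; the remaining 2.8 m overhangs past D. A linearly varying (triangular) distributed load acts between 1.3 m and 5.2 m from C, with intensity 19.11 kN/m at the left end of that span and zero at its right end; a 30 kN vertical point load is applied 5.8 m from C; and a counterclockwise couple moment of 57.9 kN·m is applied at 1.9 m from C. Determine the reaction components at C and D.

C_x = 0, C_y = 40.97 kN, D_y = 26.29 kN

Resultant of the triangular load: ½ × 19.11 × 3.9 = 37.2645 kN, acting at 2.6 m from C (one-third of the span from the peak).
ΣM about C: D_y·8.1 − (½·19.11·3.9)·2.6 − 30·5.8 + 57.9 = 0 → D_y = 212.9877/8.1 = 26.2948 ≈ 26.29 kN.
ΣF_y = 0: C_y + 26.2948 − ½·19.11·3.9 − 30 = 0 → C_y = 40.97 kN.
ΣF_x = 0: no horizontal applied forces, so C_x = 0.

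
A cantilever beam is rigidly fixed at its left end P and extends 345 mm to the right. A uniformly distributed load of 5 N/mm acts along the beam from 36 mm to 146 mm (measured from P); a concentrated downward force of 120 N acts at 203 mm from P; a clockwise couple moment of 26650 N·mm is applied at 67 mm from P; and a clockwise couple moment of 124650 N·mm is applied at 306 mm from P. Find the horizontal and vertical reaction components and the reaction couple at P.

P_x = 0, P_y = 670.0 N, M_P = 225700 N·mm

Resultant of the distributed load: 5 × 110 = 550 N at 91 mm from P.
ΣF_x = 0: P_x = 0.
ΣF_y = 0: P_y − 5·110 − 120 = 0 → P_y = 670.0 N.
ΣM about P: M_P − (5·110)·91 − 120·203 − 26650 − 124650 = 0 → M_P = 225700 N·mm.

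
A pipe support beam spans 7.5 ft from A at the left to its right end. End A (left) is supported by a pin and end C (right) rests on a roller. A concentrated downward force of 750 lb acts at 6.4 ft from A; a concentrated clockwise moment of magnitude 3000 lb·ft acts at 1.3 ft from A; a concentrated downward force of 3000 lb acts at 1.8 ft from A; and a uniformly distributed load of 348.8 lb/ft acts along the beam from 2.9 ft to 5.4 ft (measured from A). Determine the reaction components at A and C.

Resultant of the distributed load: 348.8 × 2.5 = 872 lb at 4.15 ft from A.
Moments about A: C_y·7.5 − 750·6.4 − 3000 − 3000·1.8 − (348.8·2.5)·4.15 = 0 → C_y = 16818.8/7.5 = 2242.51 ≈ 2243 lb.
ΣF_y = 0: A_y + 2242.51 − 750 − 3000 − 348.8·2.5 = 0 → A_y = 2379 lb.
ΣF_x = 0: no horizontal applied forces, so A_x = 0.

A_x = 0, A_y = 2379 lb, C_y = 2243 lb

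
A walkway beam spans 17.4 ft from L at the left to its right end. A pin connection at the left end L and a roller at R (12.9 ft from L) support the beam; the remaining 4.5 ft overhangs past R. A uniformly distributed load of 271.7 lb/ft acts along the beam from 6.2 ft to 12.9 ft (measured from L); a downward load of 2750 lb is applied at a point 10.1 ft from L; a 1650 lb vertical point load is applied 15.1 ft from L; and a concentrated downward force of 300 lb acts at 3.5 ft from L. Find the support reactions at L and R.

L_x = 0, L_y = 1007 lb, R_y = 5514 lb

Resultant of the distributed load: 271.7 × 6.7 = 1820.39 lb at 9.55 ft from L.
Taking moments about L: R_y·12.9 − (271.7·6.7)·9.55 − 2750·10.1 − 1650·15.1 − 300·3.5 = 0 → R_y = 71124.7245/12.9 = 5513.54 ≈ 5514 lb.
ΣF_y = 0: L_y + 5513.54 − 271.7·6.7 − 2750 − 1650 − 300 = 0 → L_y = 1007 lb.
ΣF_x = 0: no horizontal applied forces, so L_x = 0.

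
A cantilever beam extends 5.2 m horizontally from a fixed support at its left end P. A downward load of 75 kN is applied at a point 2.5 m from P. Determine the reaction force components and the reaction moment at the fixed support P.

P_x = 0, P_y = 75.00 kN, M_P = 187.5 kN·m

ΣF_x = 0: P_x = 0.
ΣF_y = 0: P_y − 75 = 0 → P_y = 75.00 kN.
ΣM about P: M_P − 75·2.5 = 0 → M_P = 187.5 kN·m.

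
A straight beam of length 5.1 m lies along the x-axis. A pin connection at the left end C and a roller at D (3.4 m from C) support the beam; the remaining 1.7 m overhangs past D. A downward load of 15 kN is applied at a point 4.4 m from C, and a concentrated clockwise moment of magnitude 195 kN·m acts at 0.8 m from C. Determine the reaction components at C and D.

ΣM about C: D_y·3.4 − 15·4.4 − 195 = 0 → D_y = 261/3.4 = 76.7647 ≈ 76.76 kN.
ΣF_y = 0: C_y + 76.7647 − 15 = 0 → C_y = -61.76 kN.
ΣF_x = 0: no horizontal applied forces, so C_x = 0.

C_x = 0, C_y = -61.76 kN, D_y = 76.76 kN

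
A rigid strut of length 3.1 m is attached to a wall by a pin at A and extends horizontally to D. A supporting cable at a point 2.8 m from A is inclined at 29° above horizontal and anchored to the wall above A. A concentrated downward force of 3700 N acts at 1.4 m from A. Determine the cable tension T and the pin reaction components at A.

ΣM about A: T·sin29°·2.8 − 3700·1.4 = 0 → T = 5180/(2.8·0.48481) = 3815.93 ≈ 3816 N.
ΣF_x = 0: A_x − T·cos29° = 0 → A_x = 3815.93 × 0.87462 = 3337 N.
ΣF_y = 0: A_y + T·sin29° − 3700 = 0 → A_y = 3700 − 3815.93 × 0.48481 = 1850 N.

T = 3816 N, A_x = 3337 N, A_y = 1850 N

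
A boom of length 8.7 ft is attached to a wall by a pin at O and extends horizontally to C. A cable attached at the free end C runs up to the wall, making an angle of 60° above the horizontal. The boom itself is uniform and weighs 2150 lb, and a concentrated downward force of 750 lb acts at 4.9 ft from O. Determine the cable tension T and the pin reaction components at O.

ΣM about O: T·sin60°·8.7 − 2150·4.35 − 750·4.9 = 0 → T = 13027.5/(8.7·0.866025) = 1729.07 ≈ 1729 lb.
ΣF_x = 0: O_x − T·cos60° = 0 → O_x = 1729.07 × 0.5 = 864.5 lb.
ΣF_y = 0: O_y + T·sin60° − 2150 − 750 = 0 → O_y = 2900 − 1729.07 × 0.866025 = 1403 lb.

T = 1729 lb, O_x = 864.5 lb, O_y = 1403 lb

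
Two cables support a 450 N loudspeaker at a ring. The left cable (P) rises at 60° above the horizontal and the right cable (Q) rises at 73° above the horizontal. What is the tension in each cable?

ΣF_x = 0: −T_P·cos60° + T_Q·cos73° = 0 → T_Q = 1.71015·T_P.
ΣF_y = 0: T_P·sin60° + T_Q·sin73° = 450.
Substitute: T_P·(0.866025 + 1.71015·0.956305) = 450 → T_P = 179.896 ≈ 179.9 N.
Then T_Q = 1.71015 × 179.896 = 307.6 N.

T_P = 179.9 N, T_Q = 307.6 N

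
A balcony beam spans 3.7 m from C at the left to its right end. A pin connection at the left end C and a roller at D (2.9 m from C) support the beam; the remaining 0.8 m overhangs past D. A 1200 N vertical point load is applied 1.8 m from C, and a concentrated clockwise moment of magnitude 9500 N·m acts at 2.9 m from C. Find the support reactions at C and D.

C_x = 0, C_y = -2821 N, D_y = 4021 N

Moments about C: D_y·2.9 − 1200·1.8 − 9500 = 0 → D_y = 11660/2.9 = 4020.69 ≈ 4021 N.
ΣF_y = 0: C_y + 4020.69 − 1200 = 0 → C_y = -2821 N.
ΣF_x = 0: no horizontal applied forces, so C_x = 0.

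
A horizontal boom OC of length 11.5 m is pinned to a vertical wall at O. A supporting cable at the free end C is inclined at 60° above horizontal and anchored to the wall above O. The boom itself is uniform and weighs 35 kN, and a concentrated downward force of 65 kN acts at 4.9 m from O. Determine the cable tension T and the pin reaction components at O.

ΣM about O: T·sin60°·11.5 − 35·5.75 − 65·4.9 = 0 → T = 519.75/(11.5·0.866025) = 52.1875 ≈ 52.19 kN.
ΣF_x = 0: O_x − T·cos60° = 0 → O_x = 52.1875 × 0.5 = 26.09 kN.
ΣF_y = 0: O_y + T·sin60° − 35 − 65 = 0 → O_y = 100 − 52.1875 × 0.866025 = 54.80 kN.

T = 52.19 kN, O_x = 26.09 kN, O_y = 54.80 kN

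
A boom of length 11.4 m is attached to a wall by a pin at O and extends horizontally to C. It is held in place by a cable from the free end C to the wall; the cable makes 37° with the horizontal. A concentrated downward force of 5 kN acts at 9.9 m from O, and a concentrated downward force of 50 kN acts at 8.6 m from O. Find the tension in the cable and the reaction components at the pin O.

ΣM about O: T·sin37°·11.4 − 5·9.9 − 50·8.6 = 0 → T = 479.5/(11.4·0.601815) = 69.8909 ≈ 69.89 kN.
ΣF_x = 0: O_x − T·cos37° = 0 → O_x = 69.8909 × 0.798636 = 55.82 kN.
ΣF_y = 0: O_y + T·sin37° − 5 − 50 = 0 → O_y = 55 − 69.8909 × 0.601815 = 12.94 kN.

T = 69.89 kN, O_x = 55.82 kN, O_y = 12.94 kN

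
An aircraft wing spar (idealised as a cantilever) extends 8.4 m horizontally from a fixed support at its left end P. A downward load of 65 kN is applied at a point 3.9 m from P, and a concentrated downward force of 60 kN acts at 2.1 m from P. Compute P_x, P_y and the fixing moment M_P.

ΣF_x = 0: P_x = 0.
ΣF_y = 0: P_y − 65 − 60 = 0 → P_y = 125.0 kN.
ΣM about P: M_P − 65·3.9 − 60·2.1 = 0 → M_P = 379.5 kN·m.

P_x = 0, P_y = 125.0 kN, M_P = 379.5 kN·m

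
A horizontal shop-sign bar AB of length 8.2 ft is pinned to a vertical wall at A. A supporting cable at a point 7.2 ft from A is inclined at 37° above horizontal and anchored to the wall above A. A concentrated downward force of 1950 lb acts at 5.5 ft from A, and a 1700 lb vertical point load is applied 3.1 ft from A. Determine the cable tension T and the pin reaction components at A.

ΣM about A: T·sin37°·7.2 − 1950·5.5 − 1700·3.1 = 0 → T = 15995/(7.2·0.601815) = 3691.38 ≈ 3691 lb.
ΣF_x = 0: A_x − T·cos37° = 0 → A_x = 3691.38 × 0.798636 = 2948 lb.
ΣF_y = 0: A_y + T·sin37° − 1950 − 1700 = 0 → A_y = 3650 − 3691.38 × 0.601815 = 1428 lb.

T = 3691 lb, A_x = 2948 lb, A_y = 1428 lb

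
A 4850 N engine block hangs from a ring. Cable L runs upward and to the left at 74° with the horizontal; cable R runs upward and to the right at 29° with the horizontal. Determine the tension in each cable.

ΣF_x = 0: −T_L·cos74° + T_R·cos29° = 0 → T_R = 0.315151·T_L.
ΣF_y = 0: T_L·sin74° + T_R·sin29° = 4850.
Substitute: T_L·(0.961262 + 0.315151·0.48481) = 4850 → T_L = 4353.48 ≈ 4353 N.
Then T_R = 0.315151 × 4353.48 = 1372 N.

T_L = 4353 N, T_R = 1372 N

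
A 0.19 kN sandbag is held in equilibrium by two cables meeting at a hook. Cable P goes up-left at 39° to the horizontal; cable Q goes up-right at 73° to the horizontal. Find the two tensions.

ΣF_x = 0: −T_P·cos39° + T_Q·cos73° = 0 → T_Q = 2.65808·T_P.
ΣF_y = 0: T_P·sin39° + T_Q·sin73° = 0.19.
Substitute: T_P·(0.62932 + 2.65808·0.956305) = 0.19 → T_P = 0.0599132 ≈ 0.05991 kN.
Then T_Q = 2.65808 × 0.0599132 = 0.1593 kN.

T_P = 0.05991 kN, T_Q = 0.1593 kN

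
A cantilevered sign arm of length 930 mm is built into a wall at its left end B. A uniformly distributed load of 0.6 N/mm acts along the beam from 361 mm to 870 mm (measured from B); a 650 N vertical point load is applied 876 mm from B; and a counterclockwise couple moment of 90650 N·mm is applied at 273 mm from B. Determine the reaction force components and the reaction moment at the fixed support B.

B_x = 0, B_y = 955.4 N, M_B = 666700 N·mm

Resultant of the distributed load: 0.6 × 509 = 305.4 N at 615.5 mm from B.
ΣF_x = 0: B_x = 0.
ΣF_y = 0: B_y − 0.6·509 − 650 = 0 → B_y = 955.4 N.
ΣM about B: M_B − (0.6·509)·615.5 − 650·876 + 90650 = 0 → M_B = 666700 N·mm.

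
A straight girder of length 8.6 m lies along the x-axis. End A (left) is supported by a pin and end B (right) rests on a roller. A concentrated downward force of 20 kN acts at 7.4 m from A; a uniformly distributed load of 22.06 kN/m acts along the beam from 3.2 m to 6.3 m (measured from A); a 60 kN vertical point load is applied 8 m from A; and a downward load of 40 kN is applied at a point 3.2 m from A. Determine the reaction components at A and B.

Resultant of the distributed load: 22.06 × 3.1 = 68.386 kN at 4.75 m from A.
Taking moments about A: B_y·8.6 − 20·7.4 − (22.06·3.1)·4.75 − 60·8 − 40·3.2 = 0 → B_y = 1080.8335/8.6 = 125.678 ≈ 125.7 kN.
ΣF_y = 0: A_y + 125.678 − 20 − 22.06·3.1 − 60 − 40 = 0 → A_y = 62.71 kN.
ΣF_x = 0: no horizontal applied forces, so A_x = 0.

A_x = 0, A_y = 62.71 kN, B_y = 125.7 kN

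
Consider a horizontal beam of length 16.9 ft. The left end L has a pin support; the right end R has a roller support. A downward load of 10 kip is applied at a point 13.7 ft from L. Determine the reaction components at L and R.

Moments about L: R_y·16.9 − 10·13.7 = 0 → R_y = 137/16.9 = 8.10651 ≈ 8.107 kip.
ΣF_y = 0: L_y + 8.10651 − 10 = 0 → L_y = 1.893 kip.
ΣF_x = 0: no horizontal applied forces, so L_x = 0.

L_x = 0, L_y = 1.893 kip, R_y = 8.107 kip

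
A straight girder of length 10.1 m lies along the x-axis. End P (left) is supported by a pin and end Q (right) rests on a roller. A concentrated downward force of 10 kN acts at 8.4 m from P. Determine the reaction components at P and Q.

P_x = 0, P_y = 1.683 kN, Q_y = 8.317 kN

Moments about P: Q_y·10.1 − 10·8.4 = 0 → Q_y = 84/10.1 = 8.31683 ≈ 8.317 kN.
ΣF_y = 0: P_y + 8.31683 − 10 = 0 → P_y = 1.683 kN.
ΣF_x = 0: no horizontal applied forces, so P_x = 0.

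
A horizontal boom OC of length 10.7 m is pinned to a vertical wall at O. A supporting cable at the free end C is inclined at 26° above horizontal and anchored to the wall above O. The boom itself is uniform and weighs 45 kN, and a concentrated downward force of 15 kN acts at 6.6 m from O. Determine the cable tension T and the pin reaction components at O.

T = 72.43 kN, O_x = 65.10 kN, O_y = 28.25 kN

ΣM about O: T·sin26°·10.7 − 45·5.35 − 15·6.6 = 0 → T = 339.75/(10.7·0.438371) = 72.4326 ≈ 72.43 kN.
ΣF_x = 0: O_x − T·cos26° = 0 → O_x = 72.4326 × 0.898794 = 65.10 kN.
ΣF_y = 0: O_y + T·sin26° − 45 − 15 = 0 → O_y = 60 − 72.4326 × 0.438371 = 28.25 kN.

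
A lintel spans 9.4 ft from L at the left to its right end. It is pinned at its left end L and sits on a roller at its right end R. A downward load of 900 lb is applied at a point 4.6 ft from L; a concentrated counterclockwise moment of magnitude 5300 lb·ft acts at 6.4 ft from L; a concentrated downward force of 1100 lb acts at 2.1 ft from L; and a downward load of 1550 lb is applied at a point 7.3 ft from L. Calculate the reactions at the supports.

L_x = 0, L_y = 2224 lb, R_y = 1326 lb

Taking moments about L: R_y·9.4 − 900·4.6 + 5300 − 1100·2.1 − 1550·7.3 = 0 → R_y = 12465/9.4 = 1326.06 ≈ 1326 lb.
ΣF_y = 0: L_y + 1326.06 − 900 − 1100 − 1550 = 0 → L_y = 2224 lb.
ΣF_x = 0: no horizontal applied forces, so L_x = 0.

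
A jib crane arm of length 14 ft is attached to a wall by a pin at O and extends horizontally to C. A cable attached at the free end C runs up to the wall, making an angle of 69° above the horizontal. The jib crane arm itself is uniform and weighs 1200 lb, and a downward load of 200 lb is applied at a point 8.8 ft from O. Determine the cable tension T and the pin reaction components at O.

ΣM about O: T·sin69°·14 − 1200·7 − 200·8.8 = 0 → T = 10160/(14·0.93358) = 777.346 ≈ 777.3 lb.
ΣF_x = 0: O_x − T·cos69° = 0 → O_x = 777.346 × 0.358368 = 278.6 lb.
ΣF_y = 0: O_y + T·sin69° − 1200 − 200 = 0 → O_y = 1400 − 777.346 × 0.93358 = 674.3 lb.

T = 777.3 lb, O_x = 278.6 lb, O_y = 674.3 lb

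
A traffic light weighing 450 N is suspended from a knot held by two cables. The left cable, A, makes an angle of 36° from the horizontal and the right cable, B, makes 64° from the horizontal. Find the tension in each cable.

ΣF_x = 0: −T_A·cos36° + T_B·cos64° = 0 → T_B = 1.84551·T_A.
ΣF_y = 0: T_A·sin36° + T_B·sin64° = 450.
Substitute: T_A·(0.587785 + 1.84551·0.898794) = 450 → T_A = 200.31 ≈ 200.3 N.
Then T_B = 1.84551 × 200.31 = 369.7 N.

T_A = 200.3 N, T_B = 369.7 N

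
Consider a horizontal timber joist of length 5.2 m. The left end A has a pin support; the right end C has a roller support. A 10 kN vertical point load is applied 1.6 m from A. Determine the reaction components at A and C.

A_x = 0, A_y = 6.923 kN, C_y = 3.077 kN

Moments about A: C_y·5.2 − 10·1.6 = 0 → C_y = 16/5.2 = 3.07692 ≈ 3.077 kN.
ΣF_y = 0: A_y + 3.07692 − 10 = 0 → A_y = 6.923 kN.
ΣF_x = 0: no horizontal applied forces, so A_x = 0.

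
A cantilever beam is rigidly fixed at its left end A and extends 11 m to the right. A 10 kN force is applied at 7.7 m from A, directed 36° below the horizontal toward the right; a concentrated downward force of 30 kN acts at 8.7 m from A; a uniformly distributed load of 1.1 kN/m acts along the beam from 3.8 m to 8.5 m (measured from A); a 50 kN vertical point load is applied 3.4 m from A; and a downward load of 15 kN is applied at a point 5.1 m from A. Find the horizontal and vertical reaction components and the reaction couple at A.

Resultant of the distributed load: 1.1 × 4.7 = 5.17 kN at 6.15 m from A.
ΣF_x = 0: A_x + 10·cos36° = 0 → A_x = -8.090 kN.
ΣF_y = 0: A_y − 10·sin36° − 30 − 1.1·4.7 − 50 − 15 = 0 → A_y = 106.0 kN.
ΣM about A: M_A − 10·sin36°·7.7 − 30·8.7 − (1.1·4.7)·6.15 − 50·3.4 − 15·5.1 = 0 → M_A = 584.6 kN·m.

A_x = -8.090 kN, A_y = 106.0 kN, M_A = 584.6 kN·m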